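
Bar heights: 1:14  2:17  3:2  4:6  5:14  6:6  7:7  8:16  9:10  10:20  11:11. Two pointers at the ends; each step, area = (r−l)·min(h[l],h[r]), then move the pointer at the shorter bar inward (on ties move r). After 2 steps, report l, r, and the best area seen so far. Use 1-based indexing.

[1,11] min(14,11)*10=110 best=110 * → r--
[1,10] min(14,20)*9=126 best=126 * → l++

l=2, r=10, best area=126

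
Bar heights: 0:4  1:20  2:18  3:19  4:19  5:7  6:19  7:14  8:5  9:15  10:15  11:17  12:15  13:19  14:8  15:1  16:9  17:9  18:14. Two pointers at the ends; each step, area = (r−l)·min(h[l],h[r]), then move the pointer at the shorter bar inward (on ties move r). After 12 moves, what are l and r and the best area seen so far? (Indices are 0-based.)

l=1, r=7, best area=238

[0,18] min(4,14)*18=72 best=72 * → l++
[1,18] min(20,14)*17=238 best=238 * → r--
[1,17] min(20,9)*16=144 best=238 → r--
[1,16] min(20,9)*15=135 best=238 → r--
[1,15] min(20,1)*14=14 best=238 → r--
[1,14] min(20,8)*13=104 best=238 → r--
[1,13] min(20,19)*12=228 best=238 → r--
[1,12] min(20,15)*11=165 best=238 → r--
[1,11] min(20,17)*10=170 best=238 → r--
[1,10] min(20,15)*9=135 best=238 → r--
[1,9] min(20,15)*8=120 best=238 → r--
[1,8] min(20,5)*7=35 best=238 → r--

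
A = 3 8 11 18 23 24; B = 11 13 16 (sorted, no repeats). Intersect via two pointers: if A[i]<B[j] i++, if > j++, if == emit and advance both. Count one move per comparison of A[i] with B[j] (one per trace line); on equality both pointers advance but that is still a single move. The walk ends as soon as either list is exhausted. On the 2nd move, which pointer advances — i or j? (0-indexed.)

i=0 j=0: 3<11, i++
i=1 j=0: 8<11, i++

i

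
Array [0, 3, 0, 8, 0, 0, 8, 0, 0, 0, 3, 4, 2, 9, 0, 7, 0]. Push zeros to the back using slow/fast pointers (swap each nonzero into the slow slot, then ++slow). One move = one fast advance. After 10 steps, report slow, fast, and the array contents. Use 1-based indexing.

slow=1 fast=1: a[fast]=0, fast++
slow=1 fast=2: a[fast]=3≠0 swap→a[1]=3, slow++,fast++
slow=2 fast=3: a[fast]=0, fast++
slow=2 fast=4: a[fast]=8≠0 swap→a[2]=8, slow++,fast++
slow=3 fast=5: a[fast]=0, fast++
slow=3 fast=6: a[fast]=0, fast++
slow=3 fast=7: a[fast]=8≠0 swap→a[3]=8, slow++,fast++
slow=4 fast=8: a[fast]=0, fast++
slow=4 fast=9: a[fast]=0, fast++
slow=4 fast=10: a[fast]=0, fast++

slow=4, fast=11, a=[3, 8, 8, 0, 0, 0, 0, 0, 0, 0, 3, 4, 2, 9, 0, 7, 0]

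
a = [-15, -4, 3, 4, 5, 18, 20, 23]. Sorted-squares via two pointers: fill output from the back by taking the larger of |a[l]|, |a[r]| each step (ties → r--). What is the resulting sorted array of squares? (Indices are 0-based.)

[9, 16, 16, 25, 225, 324, 400, 529]

[0,7] |-15|<=|23| out[7]=529 → r--
[0,6] |-15|<=|20| out[6]=400 → r--
[0,5] |-15|<=|18| out[5]=324 → r--
[0,4] |-15|>|5| out[4]=225 → l++
[1,4] |-4|<=|5| out[3]=25 → r--
[1,3] |-4|<=|4| out[2]=16 → r--
[1,2] |-4|>|3| out[1]=16 → l++
[2,2] |3|<=|3| out[0]=9 → r--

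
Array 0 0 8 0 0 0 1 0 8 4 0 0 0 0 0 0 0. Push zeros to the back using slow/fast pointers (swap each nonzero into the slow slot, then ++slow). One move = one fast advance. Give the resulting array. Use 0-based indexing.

[8, 1, 8, 4, 0, 0, 0, 0, 0, 0, 0, 0, 0, 0, 0, 0, 0]

slow=0 fast=0: a[fast]=0, fast++
slow=0 fast=1: a[fast]=0, fast++
slow=0 fast=2: a[fast]=8≠0 swap→a[0]=8, slow++,fast++
slow=1 fast=3: a[fast]=0, fast++
slow=1 fast=4: a[fast]=0, fast++
slow=1 fast=5: a[fast]=0, fast++
slow=1 fast=6: a[fast]=1≠0 swap→a[1]=1, slow++,fast++
slow=2 fast=7: a[fast]=0, fast++
slow=2 fast=8: a[fast]=8≠0 swap→a[2]=8, slow++,fast++
slow=3 fast=9: a[fast]=4≠0 swap→a[3]=4, slow++,fast++
slow=4 fast=10: a[fast]=0, fast++
slow=4 fast=11: a[fast]=0, fast++
slow=4 fast=12: a[fast]=0, fast++
slow=4 fast=13: a[fast]=0, fast++
slow=4 fast=14: a[fast]=0, fast++
slow=4 fast=15: a[fast]=0, fast++
slow=4 fast=16: a[fast]=0, fast++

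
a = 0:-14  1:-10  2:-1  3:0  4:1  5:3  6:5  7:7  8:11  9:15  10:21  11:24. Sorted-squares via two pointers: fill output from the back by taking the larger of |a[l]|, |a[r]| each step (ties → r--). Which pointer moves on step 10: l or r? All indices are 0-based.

r

l=0 r=11: |-14|<=|24| out[11]=576, r--
l=0 r=10: |-14|<=|21| out[10]=441, r--
l=0 r=9: |-14|<=|15| out[9]=225, r--
l=0 r=8: |-14|>|11| out[8]=196, l++
l=1 r=8: |-10|<=|11| out[7]=121, r--
l=1 r=7: |-10|>|7| out[6]=100, l++
l=2 r=7: |-1|<=|7| out[5]=49, r--
l=2 r=6: |-1|<=|5| out[4]=25, r--
l=2 r=5: |-1|<=|3| out[3]=9, r--
l=2 r=4: |-1|<=|1| out[2]=1, r--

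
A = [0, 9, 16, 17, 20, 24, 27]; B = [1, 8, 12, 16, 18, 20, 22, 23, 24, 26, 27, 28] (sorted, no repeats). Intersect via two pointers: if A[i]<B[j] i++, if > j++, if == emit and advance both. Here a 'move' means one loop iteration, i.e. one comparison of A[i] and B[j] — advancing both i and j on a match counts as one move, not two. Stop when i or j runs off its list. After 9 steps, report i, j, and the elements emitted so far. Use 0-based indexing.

[i=0,j=0] 0<1 → i++
[i=1,j=0] 9>1 → j++
[i=1,j=1] 9>8 → j++
[i=1,j=2] 9<12 → i++
[i=2,j=2] 16>12 → j++
[i=2,j=3] 16==16 emit → i++,j++
[i=3,j=4] 17<18 → i++
[i=4,j=4] 20>18 → j++
[i=4,j=5] 20==20 emit → i++,j++

i=5, j=6, emitted=[16, 20]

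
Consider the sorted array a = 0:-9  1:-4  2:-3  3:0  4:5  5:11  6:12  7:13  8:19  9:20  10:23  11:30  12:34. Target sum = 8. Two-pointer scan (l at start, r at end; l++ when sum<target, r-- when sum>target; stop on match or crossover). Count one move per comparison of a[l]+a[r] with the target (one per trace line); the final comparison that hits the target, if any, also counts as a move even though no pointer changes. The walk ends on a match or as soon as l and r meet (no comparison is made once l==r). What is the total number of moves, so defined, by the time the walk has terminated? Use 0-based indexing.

8 moves

l=0 r=12: -9+34=25 >8, r--
l=0 r=11: -9+30=21 >8, r--
l=0 r=10: -9+23=14 >8, r--
l=0 r=9: -9+20=11 >8, r--
l=0 r=8: -9+19=10 >8, r--
l=0 r=7: -9+13=4 <8, l++
l=1 r=7: -4+13=9 >8, r--
l=1 r=6: -4+12=8, found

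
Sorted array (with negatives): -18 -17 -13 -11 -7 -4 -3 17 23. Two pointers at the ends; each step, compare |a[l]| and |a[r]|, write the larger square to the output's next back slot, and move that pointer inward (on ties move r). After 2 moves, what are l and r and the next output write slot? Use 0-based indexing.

l=1, r=7, next write slot=6

[0,8] |-18|<=|23| out[8]=529 → r--
[0,7] |-18|>|17| out[7]=324 → l++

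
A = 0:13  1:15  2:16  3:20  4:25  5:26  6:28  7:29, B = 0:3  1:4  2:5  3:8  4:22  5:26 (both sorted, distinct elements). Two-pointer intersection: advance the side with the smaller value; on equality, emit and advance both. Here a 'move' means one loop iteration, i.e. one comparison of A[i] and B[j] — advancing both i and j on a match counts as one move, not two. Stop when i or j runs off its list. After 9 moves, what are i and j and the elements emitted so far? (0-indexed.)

i=4, j=5, emitted=[]

i=0 j=0: 13>3, j++
i=0 j=1: 13>4, j++
i=0 j=2: 13>5, j++
i=0 j=3: 13>8, j++
i=0 j=4: 13<22, i++
i=1 j=4: 15<22, i++
i=2 j=4: 16<22, i++
i=3 j=4: 20<22, i++
i=4 j=4: 25>22, j++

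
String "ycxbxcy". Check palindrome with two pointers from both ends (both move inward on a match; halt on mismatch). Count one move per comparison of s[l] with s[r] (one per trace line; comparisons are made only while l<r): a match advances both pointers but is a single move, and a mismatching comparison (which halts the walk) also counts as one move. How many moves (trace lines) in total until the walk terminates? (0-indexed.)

l=0 r=6: 'y'=='y', l++,r--
l=1 r=5: 'c'=='c', l++,r--
l=2 r=4: 'x'=='x', l++,r--

3 moves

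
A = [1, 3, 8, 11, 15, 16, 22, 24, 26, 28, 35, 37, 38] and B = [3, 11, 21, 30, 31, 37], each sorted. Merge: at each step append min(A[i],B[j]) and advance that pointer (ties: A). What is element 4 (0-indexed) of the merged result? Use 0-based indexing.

[i=0,j=0] A[i]=1<=B[j]=3 take 1 → i++
[i=1,j=0] A[i]=3<=B[j]=3 take 3 → i++
[i=2,j=0] A[i]=8>B[j]=3 take 3 → j++
[i=2,j=1] A[i]=8<=B[j]=11 take 8 → i++
[i=3,j=1] A[i]=11<=B[j]=11 take 11 → i++
[i=4,j=1] A[i]=15>B[j]=11 take 11 → j++
[i=4,j=2] A[i]=15<=B[j]=21 take 15 → i++
[i=5,j=2] A[i]=16<=B[j]=21 take 16 → i++
[i=6,j=2] A[i]=22>B[j]=21 take 21 → j++
[i=6,j=3] A[i]=22<=B[j]=30 take 22 → i++
[i=7,j=3] A[i]=24<=B[j]=30 take 24 → i++
[i=8,j=3] A[i]=26<=B[j]=30 take 26 → i++
[i=9,j=3] A[i]=28<=B[j]=30 take 28 → i++
[i=10,j=3] A[i]=35>B[j]=30 take 30 → j++
[i=10,j=4] A[i]=35>B[j]=31 take 31 → j++
[i=10,j=5] A[i]=35<=B[j]=37 take 35 → i++
[i=11,j=5] A[i]=37<=B[j]=37 take 37 → i++
[i=12,j=5] A[i]=38>B[j]=37 take 37 → j++
[i=12,j=6] B done, take A[i]=38 → i++

merged[4] = 11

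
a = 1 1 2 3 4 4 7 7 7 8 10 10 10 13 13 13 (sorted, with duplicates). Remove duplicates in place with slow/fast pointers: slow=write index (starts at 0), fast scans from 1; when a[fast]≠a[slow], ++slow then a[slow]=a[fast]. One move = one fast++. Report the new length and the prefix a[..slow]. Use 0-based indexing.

length 8; prefix = [1, 2, 3, 4, 7, 8, 10, 13]

(s=0,f=1) a[fast]=1=a[slow] dup → fast++
(s=0,f=2) a[fast]=2≠a[slow]=1 write a[1]=2 → slow++,fast++
(s=1,f=3) a[fast]=3≠a[slow]=2 write a[2]=3 → slow++,fast++
(s=2,f=4) a[fast]=4≠a[slow]=3 write a[3]=4 → slow++,fast++
(s=3,f=5) a[fast]=4=a[slow] dup → fast++
(s=3,f=6) a[fast]=7≠a[slow]=4 write a[4]=7 → slow++,fast++
(s=4,f=7) a[fast]=7=a[slow] dup → fast++
(s=4,f=8) a[fast]=7=a[slow] dup → fast++
(s=4,f=9) a[fast]=8≠a[slow]=7 write a[5]=8 → slow++,fast++
(s=5,f=10) a[fast]=10≠a[slow]=8 write a[6]=10 → slow++,fast++
(s=6,f=11) a[fast]=10=a[slow] dup → fast++
(s=6,f=12) a[fast]=10=a[slow] dup → fast++
(s=6,f=13) a[fast]=13≠a[slow]=10 write a[7]=13 → slow++,fast++
(s=7,f=14) a[fast]=13=a[slow] dup → fast++
(s=7,f=15) a[fast]=13=a[slow] dup → fast++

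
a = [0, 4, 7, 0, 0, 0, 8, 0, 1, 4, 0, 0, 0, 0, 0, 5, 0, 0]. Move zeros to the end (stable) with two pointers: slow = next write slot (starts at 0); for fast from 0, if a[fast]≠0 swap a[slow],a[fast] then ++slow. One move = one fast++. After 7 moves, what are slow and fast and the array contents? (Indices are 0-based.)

(s=0,f=0) a[fast]=0 → fast++
(s=0,f=1) a[fast]=4≠0 swap→a[0]=4 → slow++,fast++
(s=1,f=2) a[fast]=7≠0 swap→a[1]=7 → slow++,fast++
(s=2,f=3) a[fast]=0 → fast++
(s=2,f=4) a[fast]=0 → fast++
(s=2,f=5) a[fast]=0 → fast++
(s=2,f=6) a[fast]=8≠0 swap→a[2]=8 → slow++,fast++

slow=3, fast=7, a=[4, 7, 8, 0, 0, 0, 0, 0, 1, 4, 0, 0, 0, 0, 0, 5, 0, 0]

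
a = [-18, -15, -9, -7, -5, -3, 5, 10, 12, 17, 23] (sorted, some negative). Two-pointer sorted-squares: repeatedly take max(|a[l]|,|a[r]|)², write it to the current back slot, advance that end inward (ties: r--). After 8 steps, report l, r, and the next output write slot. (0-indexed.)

l=0 r=10: |-18|<=|23| out[10]=529, r--
l=0 r=9: |-18|>|17| out[9]=324, l++
l=1 r=9: |-15|<=|17| out[8]=289, r--
l=1 r=8: |-15|>|12| out[7]=225, l++
l=2 r=8: |-9|<=|12| out[6]=144, r--
l=2 r=7: |-9|<=|10| out[5]=100, r--
l=2 r=6: |-9|>|5| out[4]=81, l++
l=3 r=6: |-7|>|5| out[3]=49, l++

l=4, r=6, next write slot=2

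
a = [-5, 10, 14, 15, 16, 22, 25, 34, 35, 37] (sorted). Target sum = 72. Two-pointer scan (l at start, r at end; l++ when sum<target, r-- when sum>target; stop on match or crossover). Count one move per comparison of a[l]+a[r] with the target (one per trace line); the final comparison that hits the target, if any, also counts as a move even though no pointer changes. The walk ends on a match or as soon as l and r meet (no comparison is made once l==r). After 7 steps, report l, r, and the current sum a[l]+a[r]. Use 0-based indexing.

l=7, r=9, sum=71

[0,9] -5+37=32 <72 → l++
[1,9] 10+37=47 <72 → l++
[2,9] 14+37=51 <72 → l++
[3,9] 15+37=52 <72 → l++
[4,9] 16+37=53 <72 → l++
[5,9] 22+37=59 <72 → l++
[6,9] 25+37=62 <72 → l++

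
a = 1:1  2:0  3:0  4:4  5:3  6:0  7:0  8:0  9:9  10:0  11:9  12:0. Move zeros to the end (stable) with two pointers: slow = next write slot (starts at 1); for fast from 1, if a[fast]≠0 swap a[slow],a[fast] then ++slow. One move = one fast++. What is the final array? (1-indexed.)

(s=1,f=1) a[fast]=1≠0 swap→a[1]=1 → slow++,fast++
(s=2,f=2) a[fast]=0 → fast++
(s=2,f=3) a[fast]=0 → fast++
(s=2,f=4) a[fast]=4≠0 swap→a[2]=4 → slow++,fast++
(s=3,f=5) a[fast]=3≠0 swap→a[3]=3 → slow++,fast++
(s=4,f=6) a[fast]=0 → fast++
(s=4,f=7) a[fast]=0 → fast++
(s=4,f=8) a[fast]=0 → fast++
(s=4,f=9) a[fast]=9≠0 swap→a[4]=9 → slow++,fast++
(s=5,f=10) a[fast]=0 → fast++
(s=5,f=11) a[fast]=9≠0 swap→a[5]=9 → slow++,fast++
(s=6,f=12) a[fast]=0 → fast++

[1, 4, 3, 9, 9, 0, 0, 0, 0, 0, 0, 0]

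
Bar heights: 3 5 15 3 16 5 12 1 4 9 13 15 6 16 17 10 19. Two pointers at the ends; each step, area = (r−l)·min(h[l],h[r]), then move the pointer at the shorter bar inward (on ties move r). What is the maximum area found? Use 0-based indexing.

max area = 210

l=0 r=16: min(3,19)*16=48 best=48 *, l++
l=1 r=16: min(5,19)*15=75 best=75 *, l++
l=2 r=16: min(15,19)*14=210 best=210 *, l++
l=3 r=16: min(3,19)*13=39 best=210, l++
l=4 r=16: min(16,19)*12=192 best=210, l++
l=5 r=16: min(5,19)*11=55 best=210, l++
l=6 r=16: min(12,19)*10=120 best=210, l++
l=7 r=16: min(1,19)*9=9 best=210, l++
l=8 r=16: min(4,19)*8=32 best=210, l++
l=9 r=16: min(9,19)*7=63 best=210, l++
l=10 r=16: min(13,19)*6=78 best=210, l++
l=11 r=16: min(15,19)*5=75 best=210, l++
l=12 r=16: min(6,19)*4=24 best=210, l++
l=13 r=16: min(16,19)*3=48 best=210, l++
l=14 r=16: min(17,19)*2=34 best=210, l++
l=15 r=16: min(10,19)*1=10 best=210, l++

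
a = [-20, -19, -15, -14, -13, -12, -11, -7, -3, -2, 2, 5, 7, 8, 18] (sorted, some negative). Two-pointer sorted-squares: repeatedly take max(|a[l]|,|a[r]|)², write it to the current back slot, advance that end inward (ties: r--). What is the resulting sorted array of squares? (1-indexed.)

[4, 4, 9, 25, 49, 49, 64, 121, 144, 169, 196, 225, 324, 361, 400]

l=1 r=15: |-20|>|18| out[15]=400, l++
l=2 r=15: |-19|>|18| out[14]=361, l++
l=3 r=15: |-15|<=|18| out[13]=324, r--
l=3 r=14: |-15|>|8| out[12]=225, l++
l=4 r=14: |-14|>|8| out[11]=196, l++
l=5 r=14: |-13|>|8| out[10]=169, l++
l=6 r=14: |-12|>|8| out[9]=144, l++
l=7 r=14: |-11|>|8| out[8]=121, l++
l=8 r=14: |-7|<=|8| out[7]=64, r--
l=8 r=13: |-7|<=|7| out[6]=49, r--
l=8 r=12: |-7|>|5| out[5]=49, l++
l=9 r=12: |-3|<=|5| out[4]=25, r--
l=9 r=11: |-3|>|2| out[3]=9, l++
l=10 r=11: |-2|<=|2| out[2]=4, r--
l=10 r=10: |-2|<=|-2| out[1]=4, r--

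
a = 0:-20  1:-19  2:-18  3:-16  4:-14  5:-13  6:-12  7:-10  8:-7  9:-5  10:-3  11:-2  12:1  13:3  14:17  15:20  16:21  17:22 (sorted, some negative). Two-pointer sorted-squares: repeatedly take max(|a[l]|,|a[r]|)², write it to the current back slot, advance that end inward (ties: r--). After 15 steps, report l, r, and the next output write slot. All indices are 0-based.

l=0 r=17: |-20|<=|22| out[17]=484, r--
l=0 r=16: |-20|<=|21| out[16]=441, r--
l=0 r=15: |-20|<=|20| out[15]=400, r--
l=0 r=14: |-20|>|17| out[14]=400, l++
l=1 r=14: |-19|>|17| out[13]=361, l++
l=2 r=14: |-18|>|17| out[12]=324, l++
l=3 r=14: |-16|<=|17| out[11]=289, r--
l=3 r=13: |-16|>|3| out[10]=256, l++
l=4 r=13: |-14|>|3| out[9]=196, l++
l=5 r=13: |-13|>|3| out[8]=169, l++
l=6 r=13: |-12|>|3| out[7]=144, l++
l=7 r=13: |-10|>|3| out[6]=100, l++
l=8 r=13: |-7|>|3| out[5]=49, l++
l=9 r=13: |-5|>|3| out[4]=25, l++
l=10 r=13: |-3|<=|3| out[3]=9, r--

l=10, r=12, next write slot=2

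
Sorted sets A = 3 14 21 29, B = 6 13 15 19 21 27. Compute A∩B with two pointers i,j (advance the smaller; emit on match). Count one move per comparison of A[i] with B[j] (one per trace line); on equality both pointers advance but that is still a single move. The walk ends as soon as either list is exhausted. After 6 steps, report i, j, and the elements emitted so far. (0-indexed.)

i=2, j=4, emitted=[]

i=0 j=0: 3<6, i++
i=1 j=0: 14>6, j++
i=1 j=1: 14>13, j++
i=1 j=2: 14<15, i++
i=2 j=2: 21>15, j++
i=2 j=3: 21>19, j++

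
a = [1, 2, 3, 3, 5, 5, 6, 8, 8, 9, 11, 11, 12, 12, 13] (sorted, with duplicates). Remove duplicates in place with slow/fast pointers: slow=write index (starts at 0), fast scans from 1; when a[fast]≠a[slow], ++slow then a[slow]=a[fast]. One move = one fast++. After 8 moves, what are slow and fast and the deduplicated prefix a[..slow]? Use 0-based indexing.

slow=5, fast=9, prefix=[1, 2, 3, 5, 6, 8]

slow=0 fast=1: a[fast]=2≠a[slow]=1 write a[1]=2, slow++,fast++
slow=1 fast=2: a[fast]=3≠a[slow]=2 write a[2]=3, slow++,fast++
slow=2 fast=3: a[fast]=3=a[slow] dup, fast++
slow=2 fast=4: a[fast]=5≠a[slow]=3 write a[3]=5, slow++,fast++
slow=3 fast=5: a[fast]=5=a[slow] dup, fast++
slow=3 fast=6: a[fast]=6≠a[slow]=5 write a[4]=6, slow++,fast++
slow=4 fast=7: a[fast]=8≠a[slow]=6 write a[5]=8, slow++,fast++
slow=5 fast=8: a[fast]=8=a[slow] dup, fast++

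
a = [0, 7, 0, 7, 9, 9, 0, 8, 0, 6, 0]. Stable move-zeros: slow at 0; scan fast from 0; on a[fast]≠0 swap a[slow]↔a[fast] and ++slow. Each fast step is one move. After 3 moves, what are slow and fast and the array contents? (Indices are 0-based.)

slow=1, fast=3, a=[7, 0, 0, 7, 9, 9, 0, 8, 0, 6, 0]

(s=0,f=0) a[fast]=0 → fast++
(s=0,f=1) a[fast]=7≠0 swap→a[0]=7 → slow++,fast++
(s=1,f=2) a[fast]=0 → fast++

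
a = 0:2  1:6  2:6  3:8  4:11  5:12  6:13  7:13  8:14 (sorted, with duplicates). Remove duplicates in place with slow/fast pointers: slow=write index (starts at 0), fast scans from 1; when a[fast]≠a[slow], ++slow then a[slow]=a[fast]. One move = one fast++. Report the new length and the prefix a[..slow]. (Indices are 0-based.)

slow=0 fast=1: a[fast]=6≠a[slow]=2 write a[1]=6, slow++,fast++
slow=1 fast=2: a[fast]=6=a[slow] dup, fast++
slow=1 fast=3: a[fast]=8≠a[slow]=6 write a[2]=8, slow++,fast++
slow=2 fast=4: a[fast]=11≠a[slow]=8 write a[3]=11, slow++,fast++
slow=3 fast=5: a[fast]=12≠a[slow]=11 write a[4]=12, slow++,fast++
slow=4 fast=6: a[fast]=13≠a[slow]=12 write a[5]=13, slow++,fast++
slow=5 fast=7: a[fast]=13=a[slow] dup, fast++
slow=5 fast=8: a[fast]=14≠a[slow]=13 write a[6]=14, slow++,fast++

length 7; prefix = [2, 6, 8, 11, 12, 13, 14]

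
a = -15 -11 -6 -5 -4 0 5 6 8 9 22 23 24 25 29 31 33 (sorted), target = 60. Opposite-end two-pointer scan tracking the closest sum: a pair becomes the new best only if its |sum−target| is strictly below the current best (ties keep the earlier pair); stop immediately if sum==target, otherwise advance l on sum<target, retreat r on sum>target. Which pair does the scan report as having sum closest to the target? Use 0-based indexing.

l=0 r=16: -15+33=18 d=42 *, l++
l=1 r=16: -11+33=22 d=38 *, l++
l=2 r=16: -6+33=27 d=33 *, l++
l=3 r=16: -5+33=28 d=32 *, l++
l=4 r=16: -4+33=29 d=31 *, l++
l=5 r=16: 0+33=33 d=27 *, l++
l=6 r=16: 5+33=38 d=22 *, l++
l=7 r=16: 6+33=39 d=21 *, l++
l=8 r=16: 8+33=41 d=19 *, l++
l=9 r=16: 9+33=42 d=18 *, l++
l=10 r=16: 22+33=55 d=5 *, l++
l=11 r=16: 23+33=56 d=4 *, l++
l=12 r=16: 24+33=57 d=3 *, l++
l=13 r=16: 25+33=58 d=2 *, l++
l=14 r=16: 29+33=62 d=2, r--
l=14 r=15: 29+31=60 d=0 *, stop

pair (29, 31) with sum 60 (|Δ|=0)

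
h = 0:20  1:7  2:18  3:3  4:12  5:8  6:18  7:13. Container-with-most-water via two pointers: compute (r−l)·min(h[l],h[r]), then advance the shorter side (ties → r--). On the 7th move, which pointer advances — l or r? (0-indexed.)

l=0 r=7: min(20,13)*7=91 best=91 *, r--
l=0 r=6: min(20,18)*6=108 best=108 *, r--
l=0 r=5: min(20,8)*5=40 best=108, r--
l=0 r=4: min(20,12)*4=48 best=108, r--
l=0 r=3: min(20,3)*3=9 best=108, r--
l=0 r=2: min(20,18)*2=36 best=108, r--
l=0 r=1: min(20,7)*1=7 best=108, r--

r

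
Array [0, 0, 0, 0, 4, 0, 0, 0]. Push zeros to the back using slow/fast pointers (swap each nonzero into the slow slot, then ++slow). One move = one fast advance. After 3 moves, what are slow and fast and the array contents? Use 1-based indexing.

(s=1,f=1) a[fast]=0 → fast++
(s=1,f=2) a[fast]=0 → fast++
(s=1,f=3) a[fast]=0 → fast++

slow=1, fast=4, a=[0, 0, 0, 0, 4, 0, 0, 0]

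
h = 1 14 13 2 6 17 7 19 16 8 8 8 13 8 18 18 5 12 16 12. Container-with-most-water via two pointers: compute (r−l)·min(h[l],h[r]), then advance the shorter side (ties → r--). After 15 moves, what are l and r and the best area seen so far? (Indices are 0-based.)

l=7, r=11, best area=238

[0,19] min(1,12)*19=19 best=19 * → l++
[1,19] min(14,12)*18=216 best=216 * → r--
[1,18] min(14,16)*17=238 best=238 * → l++
[2,18] min(13,16)*16=208 best=238 → l++
[3,18] min(2,16)*15=30 best=238 → l++
[4,18] min(6,16)*14=84 best=238 → l++
[5,18] min(17,16)*13=208 best=238 → r--
[5,17] min(17,12)*12=144 best=238 → r--
[5,16] min(17,5)*11=55 best=238 → r--
[5,15] min(17,18)*10=170 best=238 → l++
[6,15] min(7,18)*9=63 best=238 → l++
[7,15] min(19,18)*8=144 best=238 → r--
[7,14] min(19,18)*7=126 best=238 → r--
[7,13] min(19,8)*6=48 best=238 → r--
[7,12] min(19,13)*5=65 best=238 → r--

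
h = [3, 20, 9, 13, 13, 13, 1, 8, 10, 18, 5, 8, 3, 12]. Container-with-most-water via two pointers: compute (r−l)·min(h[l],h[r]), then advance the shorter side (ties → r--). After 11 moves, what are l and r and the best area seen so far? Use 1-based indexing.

l=1 r=14: min(3,12)*13=39 best=39 *, l++
l=2 r=14: min(20,12)*12=144 best=144 *, r--
l=2 r=13: min(20,3)*11=33 best=144, r--
l=2 r=12: min(20,8)*10=80 best=144, r--
l=2 r=11: min(20,5)*9=45 best=144, r--
l=2 r=10: min(20,18)*8=144 best=144, r--
l=2 r=9: min(20,10)*7=70 best=144, r--
l=2 r=8: min(20,8)*6=48 best=144, r--
l=2 r=7: min(20,1)*5=5 best=144, r--
l=2 r=6: min(20,13)*4=52 best=144, r--
l=2 r=5: min(20,13)*3=39 best=144, r--

l=2, r=4, best area=144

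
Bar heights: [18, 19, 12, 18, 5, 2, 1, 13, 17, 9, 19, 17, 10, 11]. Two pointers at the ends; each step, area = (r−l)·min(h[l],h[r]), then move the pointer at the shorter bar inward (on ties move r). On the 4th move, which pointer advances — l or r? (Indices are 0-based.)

l=0 r=13: min(18,11)*13=143 best=143 *, r--
l=0 r=12: min(18,10)*12=120 best=143, r--
l=0 r=11: min(18,17)*11=187 best=187 *, r--
l=0 r=10: min(18,19)*10=180 best=187, l++

l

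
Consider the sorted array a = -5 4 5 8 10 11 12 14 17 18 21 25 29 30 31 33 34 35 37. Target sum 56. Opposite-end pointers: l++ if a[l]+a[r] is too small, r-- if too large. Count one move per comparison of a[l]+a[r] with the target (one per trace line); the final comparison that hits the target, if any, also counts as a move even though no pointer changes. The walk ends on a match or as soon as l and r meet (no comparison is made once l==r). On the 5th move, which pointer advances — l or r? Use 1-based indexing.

[1,19] -5+37=32 <56 → l++
[2,19] 4+37=41 <56 → l++
[3,19] 5+37=42 <56 → l++
[4,19] 8+37=45 <56 → l++
[5,19] 10+37=47 <56 → l++

l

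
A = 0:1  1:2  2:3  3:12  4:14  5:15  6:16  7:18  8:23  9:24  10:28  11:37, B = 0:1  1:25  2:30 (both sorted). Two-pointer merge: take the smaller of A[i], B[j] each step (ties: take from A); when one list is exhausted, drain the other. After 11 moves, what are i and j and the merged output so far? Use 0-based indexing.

[i=0,j=0] A[i]=1<=B[j]=1 take 1 → i++
[i=1,j=0] A[i]=2>B[j]=1 take 1 → j++
[i=1,j=1] A[i]=2<=B[j]=25 take 2 → i++
[i=2,j=1] A[i]=3<=B[j]=25 take 3 → i++
[i=3,j=1] A[i]=12<=B[j]=25 take 12 → i++
[i=4,j=1] A[i]=14<=B[j]=25 take 14 → i++
[i=5,j=1] A[i]=15<=B[j]=25 take 15 → i++
[i=6,j=1] A[i]=16<=B[j]=25 take 16 → i++
[i=7,j=1] A[i]=18<=B[j]=25 take 18 → i++
[i=8,j=1] A[i]=23<=B[j]=25 take 23 → i++
[i=9,j=1] A[i]=24<=B[j]=25 take 24 → i++

i=10, j=1, merged so far=[1, 1, 2, 3, 12, 14, 15, 16, 18, 23, 24]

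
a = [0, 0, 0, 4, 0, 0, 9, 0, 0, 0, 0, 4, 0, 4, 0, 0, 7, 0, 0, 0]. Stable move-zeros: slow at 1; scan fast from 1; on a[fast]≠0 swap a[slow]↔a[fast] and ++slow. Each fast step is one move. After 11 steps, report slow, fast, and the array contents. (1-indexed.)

slow=3, fast=12, a=[4, 9, 0, 0, 0, 0, 0, 0, 0, 0, 0, 4, 0, 4, 0, 0, 7, 0, 0, 0]

slow=1 fast=1: a[fast]=0, fast++
slow=1 fast=2: a[fast]=0, fast++
slow=1 fast=3: a[fast]=0, fast++
slow=1 fast=4: a[fast]=4≠0 swap→a[1]=4, slow++,fast++
slow=2 fast=5: a[fast]=0, fast++
slow=2 fast=6: a[fast]=0, fast++
slow=2 fast=7: a[fast]=9≠0 swap→a[2]=9, slow++,fast++
slow=3 fast=8: a[fast]=0, fast++
slow=3 fast=9: a[fast]=0, fast++
slow=3 fast=10: a[fast]=0, fast++
slow=3 fast=11: a[fast]=0, fast++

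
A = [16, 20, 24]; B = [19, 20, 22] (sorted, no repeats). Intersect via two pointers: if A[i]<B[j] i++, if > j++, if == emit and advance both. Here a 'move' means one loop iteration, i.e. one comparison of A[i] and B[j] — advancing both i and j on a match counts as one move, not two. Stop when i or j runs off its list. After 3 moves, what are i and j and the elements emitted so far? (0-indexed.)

[i=0,j=0] 16<19 → i++
[i=1,j=0] 20>19 → j++
[i=1,j=1] 20==20 emit → i++,j++

i=2, j=2, emitted=[20]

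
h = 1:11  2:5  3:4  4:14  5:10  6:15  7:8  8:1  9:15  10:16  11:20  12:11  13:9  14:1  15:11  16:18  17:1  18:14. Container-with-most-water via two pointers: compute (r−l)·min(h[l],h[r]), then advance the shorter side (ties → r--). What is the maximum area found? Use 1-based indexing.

max area = 196

[1,18] min(11,14)*17=187 best=187 * → l++
[2,18] min(5,14)*16=80 best=187 → l++
[3,18] min(4,14)*15=60 best=187 → l++
[4,18] min(14,14)*14=196 best=196 * → r--
[4,17] min(14,1)*13=13 best=196 → r--
[4,16] min(14,18)*12=168 best=196 → l++
[5,16] min(10,18)*11=110 best=196 → l++
[6,16] min(15,18)*10=150 best=196 → l++
[7,16] min(8,18)*9=72 best=196 → l++
[8,16] min(1,18)*8=8 best=196 → l++
[9,16] min(15,18)*7=105 best=196 → l++
[10,16] min(16,18)*6=96 best=196 → l++
[11,16] min(20,18)*5=90 best=196 → r--
[11,15] min(20,11)*4=44 best=196 → r--
[11,14] min(20,1)*3=3 best=196 → r--
[11,13] min(20,9)*2=18 best=196 → r--
[11,12] min(20,11)*1=11 best=196 → r--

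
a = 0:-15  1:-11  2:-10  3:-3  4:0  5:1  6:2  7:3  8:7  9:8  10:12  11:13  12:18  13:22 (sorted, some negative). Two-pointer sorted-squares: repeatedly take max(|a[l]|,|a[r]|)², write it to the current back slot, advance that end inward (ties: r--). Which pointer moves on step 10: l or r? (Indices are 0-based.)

[0,13] |-15|<=|22| out[13]=484 → r--
[0,12] |-15|<=|18| out[12]=324 → r--
[0,11] |-15|>|13| out[11]=225 → l++
[1,11] |-11|<=|13| out[10]=169 → r--
[1,10] |-11|<=|12| out[9]=144 → r--
[1,9] |-11|>|8| out[8]=121 → l++
[2,9] |-10|>|8| out[7]=100 → l++
[3,9] |-3|<=|8| out[6]=64 → r--
[3,8] |-3|<=|7| out[5]=49 → r--
[3,7] |-3|<=|3| out[4]=9 → r--

r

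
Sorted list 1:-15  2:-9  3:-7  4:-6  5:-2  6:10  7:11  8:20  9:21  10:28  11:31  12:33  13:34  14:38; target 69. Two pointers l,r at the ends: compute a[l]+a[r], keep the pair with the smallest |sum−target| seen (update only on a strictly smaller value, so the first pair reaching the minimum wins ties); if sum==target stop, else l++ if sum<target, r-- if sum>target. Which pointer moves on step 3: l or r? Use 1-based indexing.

l

[1,14] -15+38=23 d=46 * → l++
[2,14] -9+38=29 d=40 * → l++
[3,14] -7+38=31 d=38 * → l++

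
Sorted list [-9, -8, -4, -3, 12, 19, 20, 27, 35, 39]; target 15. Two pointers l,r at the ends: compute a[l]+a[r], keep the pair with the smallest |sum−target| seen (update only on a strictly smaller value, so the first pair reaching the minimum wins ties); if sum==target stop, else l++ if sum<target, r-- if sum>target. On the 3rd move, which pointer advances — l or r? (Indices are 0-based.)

r

l=0 r=9: -9+39=30 d=15 *, r--
l=0 r=8: -9+35=26 d=11 *, r--
l=0 r=7: -9+27=18 d=3 *, r--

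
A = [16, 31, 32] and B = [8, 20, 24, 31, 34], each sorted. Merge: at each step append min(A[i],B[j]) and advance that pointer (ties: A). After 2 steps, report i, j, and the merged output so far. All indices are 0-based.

i=0 j=0: A[i]=16>B[j]=8 take 8, j++
i=0 j=1: A[i]=16<=B[j]=20 take 16, i++

i=1, j=1, merged so far=[8, 16]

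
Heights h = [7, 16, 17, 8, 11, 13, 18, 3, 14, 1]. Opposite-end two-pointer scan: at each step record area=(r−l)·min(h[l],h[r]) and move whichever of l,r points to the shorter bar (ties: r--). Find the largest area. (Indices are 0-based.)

l=0 r=9: min(7,1)*9=9 best=9 *, r--
l=0 r=8: min(7,14)*8=56 best=56 *, l++
l=1 r=8: min(16,14)*7=98 best=98 *, r--
l=1 r=7: min(16,3)*6=18 best=98, r--
l=1 r=6: min(16,18)*5=80 best=98, l++
l=2 r=6: min(17,18)*4=68 best=98, l++
l=3 r=6: min(8,18)*3=24 best=98, l++
l=4 r=6: min(11,18)*2=22 best=98, l++
l=5 r=6: min(13,18)*1=13 best=98, l++

max area = 98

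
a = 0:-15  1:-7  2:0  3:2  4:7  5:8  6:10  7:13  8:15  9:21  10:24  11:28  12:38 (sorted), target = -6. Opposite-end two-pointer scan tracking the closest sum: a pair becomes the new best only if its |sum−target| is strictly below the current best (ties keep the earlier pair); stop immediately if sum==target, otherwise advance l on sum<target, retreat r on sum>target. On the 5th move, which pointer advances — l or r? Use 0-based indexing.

l=0 r=12: -15+38=23 d=29 *, r--
l=0 r=11: -15+28=13 d=19 *, r--
l=0 r=10: -15+24=9 d=15 *, r--
l=0 r=9: -15+21=6 d=12 *, r--
l=0 r=8: -15+15=0 d=6 *, r--

r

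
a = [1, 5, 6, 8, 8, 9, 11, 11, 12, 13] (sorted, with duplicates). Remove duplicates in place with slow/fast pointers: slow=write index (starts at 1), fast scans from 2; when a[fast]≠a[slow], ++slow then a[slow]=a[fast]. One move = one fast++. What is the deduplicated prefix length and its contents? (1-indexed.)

(s=1,f=2) a[fast]=5≠a[slow]=1 write a[2]=5 → slow++,fast++
(s=2,f=3) a[fast]=6≠a[slow]=5 write a[3]=6 → slow++,fast++
(s=3,f=4) a[fast]=8≠a[slow]=6 write a[4]=8 → slow++,fast++
(s=4,f=5) a[fast]=8=a[slow] dup → fast++
(s=4,f=6) a[fast]=9≠a[slow]=8 write a[5]=9 → slow++,fast++
(s=5,f=7) a[fast]=11≠a[slow]=9 write a[6]=11 → slow++,fast++
(s=6,f=8) a[fast]=11=a[slow] dup → fast++
(s=6,f=9) a[fast]=12≠a[slow]=11 write a[7]=12 → slow++,fast++
(s=7,f=10) a[fast]=13≠a[slow]=12 write a[8]=13 → slow++,fast++

length 8; prefix = [1, 5, 6, 8, 9, 11, 12, 13]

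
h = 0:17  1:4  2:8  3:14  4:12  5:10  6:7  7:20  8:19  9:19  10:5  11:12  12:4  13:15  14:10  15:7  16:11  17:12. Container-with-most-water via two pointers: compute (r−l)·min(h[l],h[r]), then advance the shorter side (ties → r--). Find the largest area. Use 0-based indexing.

[0,17] min(17,12)*17=204 best=204 * → r--
[0,16] min(17,11)*16=176 best=204 → r--
[0,15] min(17,7)*15=105 best=204 → r--
[0,14] min(17,10)*14=140 best=204 → r--
[0,13] min(17,15)*13=195 best=204 → r--
[0,12] min(17,4)*12=48 best=204 → r--
[0,11] min(17,12)*11=132 best=204 → r--
[0,10] min(17,5)*10=50 best=204 → r--
[0,9] min(17,19)*9=153 best=204 → l++
[1,9] min(4,19)*8=32 best=204 → l++
[2,9] min(8,19)*7=56 best=204 → l++
[3,9] min(14,19)*6=84 best=204 → l++
[4,9] min(12,19)*5=60 best=204 → l++
[5,9] min(10,19)*4=40 best=204 → l++
[6,9] min(7,19)*3=21 best=204 → l++
[7,9] min(20,19)*2=38 best=204 → r--
[7,8] min(20,19)*1=19 best=204 → r--

max area = 204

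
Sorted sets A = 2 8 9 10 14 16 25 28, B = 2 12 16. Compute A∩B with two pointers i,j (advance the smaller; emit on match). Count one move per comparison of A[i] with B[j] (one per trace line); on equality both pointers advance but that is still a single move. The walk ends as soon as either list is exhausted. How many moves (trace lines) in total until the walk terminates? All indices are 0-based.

7 moves

[i=0,j=0] 2==2 emit → i++,j++
[i=1,j=1] 8<12 → i++
[i=2,j=1] 9<12 → i++
[i=3,j=1] 10<12 → i++
[i=4,j=1] 14>12 → j++
[i=4,j=2] 14<16 → i++
[i=5,j=2] 16==16 emit → i++,j++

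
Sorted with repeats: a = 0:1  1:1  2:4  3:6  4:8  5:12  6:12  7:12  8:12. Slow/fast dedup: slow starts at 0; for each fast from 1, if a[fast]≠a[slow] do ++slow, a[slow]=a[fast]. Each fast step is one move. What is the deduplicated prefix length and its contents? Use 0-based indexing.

length 5; prefix = [1, 4, 6, 8, 12]

(s=0,f=1) a[fast]=1=a[slow] dup → fast++
(s=0,f=2) a[fast]=4≠a[slow]=1 write a[1]=4 → slow++,fast++
(s=1,f=3) a[fast]=6≠a[slow]=4 write a[2]=6 → slow++,fast++
(s=2,f=4) a[fast]=8≠a[slow]=6 write a[3]=8 → slow++,fast++
(s=3,f=5) a[fast]=12≠a[slow]=8 write a[4]=12 → slow++,fast++
(s=4,f=6) a[fast]=12=a[slow] dup → fast++
(s=4,f=7) a[fast]=12=a[slow] dup → fast++
(s=4,f=8) a[fast]=12=a[slow] dup → fast++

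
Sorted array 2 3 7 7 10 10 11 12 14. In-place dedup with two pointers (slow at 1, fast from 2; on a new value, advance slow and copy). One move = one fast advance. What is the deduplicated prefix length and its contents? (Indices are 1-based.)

slow=1 fast=2: a[fast]=3≠a[slow]=2 write a[2]=3, slow++,fast++
slow=2 fast=3: a[fast]=7≠a[slow]=3 write a[3]=7, slow++,fast++
slow=3 fast=4: a[fast]=7=a[slow] dup, fast++
slow=3 fast=5: a[fast]=10≠a[slow]=7 write a[4]=10, slow++,fast++
slow=4 fast=6: a[fast]=10=a[slow] dup, fast++
slow=4 fast=7: a[fast]=11≠a[slow]=10 write a[5]=11, slow++,fast++
slow=5 fast=8: a[fast]=12≠a[slow]=11 write a[6]=12, slow++,fast++
slow=6 fast=9: a[fast]=14≠a[slow]=12 write a[7]=14, slow++,fast++

length 7; prefix = [2, 3, 7, 10, 11, 12, 14]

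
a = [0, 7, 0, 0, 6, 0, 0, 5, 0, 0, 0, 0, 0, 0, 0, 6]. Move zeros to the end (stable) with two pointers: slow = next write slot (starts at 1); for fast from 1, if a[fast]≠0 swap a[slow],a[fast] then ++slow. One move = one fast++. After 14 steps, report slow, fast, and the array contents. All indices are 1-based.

slow=4, fast=15, a=[7, 6, 5, 0, 0, 0, 0, 0, 0, 0, 0, 0, 0, 0, 0, 6]

(s=1,f=1) a[fast]=0 → fast++
(s=1,f=2) a[fast]=7≠0 swap→a[1]=7 → slow++,fast++
(s=2,f=3) a[fast]=0 → fast++
(s=2,f=4) a[fast]=0 → fast++
(s=2,f=5) a[fast]=6≠0 swap→a[2]=6 → slow++,fast++
(s=3,f=6) a[fast]=0 → fast++
(s=3,f=7) a[fast]=0 → fast++
(s=3,f=8) a[fast]=5≠0 swap→a[3]=5 → slow++,fast++
(s=4,f=9) a[fast]=0 → fast++
(s=4,f=10) a[fast]=0 → fast++
(s=4,f=11) a[fast]=0 → fast++
(s=4,f=12) a[fast]=0 → fast++
(s=4,f=13) a[fast]=0 → fast++
(s=4,f=14) a[fast]=0 → fast++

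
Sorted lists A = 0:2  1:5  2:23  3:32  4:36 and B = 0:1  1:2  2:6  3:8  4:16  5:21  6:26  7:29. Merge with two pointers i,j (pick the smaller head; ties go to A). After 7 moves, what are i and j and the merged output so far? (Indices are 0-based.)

i=2, j=5, merged so far=[1, 2, 2, 5, 6, 8, 16]

[i=0,j=0] A[i]=2>B[j]=1 take 1 → j++
[i=0,j=1] A[i]=2<=B[j]=2 take 2 → i++
[i=1,j=1] A[i]=5>B[j]=2 take 2 → j++
[i=1,j=2] A[i]=5<=B[j]=6 take 5 → i++
[i=2,j=2] A[i]=23>B[j]=6 take 6 → j++
[i=2,j=3] A[i]=23>B[j]=8 take 8 → j++
[i=2,j=4] A[i]=23>B[j]=16 take 16 → j++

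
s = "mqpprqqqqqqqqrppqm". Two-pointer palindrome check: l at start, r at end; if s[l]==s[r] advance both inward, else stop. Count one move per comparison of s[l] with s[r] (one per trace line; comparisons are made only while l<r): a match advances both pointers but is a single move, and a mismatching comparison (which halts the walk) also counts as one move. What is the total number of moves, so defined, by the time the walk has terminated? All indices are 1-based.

l=1 r=18: 'm'=='m', l++,r--
l=2 r=17: 'q'=='q', l++,r--
l=3 r=16: 'p'=='p', l++,r--
l=4 r=15: 'p'=='p', l++,r--
l=5 r=14: 'r'=='r', l++,r--
l=6 r=13: 'q'=='q', l++,r--
l=7 r=12: 'q'=='q', l++,r--
l=8 r=11: 'q'=='q', l++,r--
l=9 r=10: 'q'=='q', l++,r--

9 moves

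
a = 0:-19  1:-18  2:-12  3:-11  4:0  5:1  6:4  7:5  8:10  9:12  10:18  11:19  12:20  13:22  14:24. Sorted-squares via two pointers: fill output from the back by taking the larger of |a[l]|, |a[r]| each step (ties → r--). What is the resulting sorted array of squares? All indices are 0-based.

[0, 1, 16, 25, 100, 121, 144, 144, 324, 324, 361, 361, 400, 484, 576]

l=0 r=14: |-19|<=|24| out[14]=576, r--
l=0 r=13: |-19|<=|22| out[13]=484, r--
l=0 r=12: |-19|<=|20| out[12]=400, r--
l=0 r=11: |-19|<=|19| out[11]=361, r--
l=0 r=10: |-19|>|18| out[10]=361, l++
l=1 r=10: |-18|<=|18| out[9]=324, r--
l=1 r=9: |-18|>|12| out[8]=324, l++
l=2 r=9: |-12|<=|12| out[7]=144, r--
l=2 r=8: |-12|>|10| out[6]=144, l++
l=3 r=8: |-11|>|10| out[5]=121, l++
l=4 r=8: |0|<=|10| out[4]=100, r--
l=4 r=7: |0|<=|5| out[3]=25, r--
l=4 r=6: |0|<=|4| out[2]=16, r--
l=4 r=5: |0|<=|1| out[1]=1, r--
l=4 r=4: |0|<=|0| out[0]=0, r--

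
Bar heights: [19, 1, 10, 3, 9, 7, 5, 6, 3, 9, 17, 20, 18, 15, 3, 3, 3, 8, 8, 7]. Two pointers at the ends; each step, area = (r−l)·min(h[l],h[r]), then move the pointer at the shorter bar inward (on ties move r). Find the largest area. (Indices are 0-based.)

[0,19] min(19,7)*19=133 best=133 * → r--
[0,18] min(19,8)*18=144 best=144 * → r--
[0,17] min(19,8)*17=136 best=144 → r--
[0,16] min(19,3)*16=48 best=144 → r--
[0,15] min(19,3)*15=45 best=144 → r--
[0,14] min(19,3)*14=42 best=144 → r--
[0,13] min(19,15)*13=195 best=195 * → r--
[0,12] min(19,18)*12=216 best=216 * → r--
[0,11] min(19,20)*11=209 best=216 → l++
[1,11] min(1,20)*10=10 best=216 → l++
[2,11] min(10,20)*9=90 best=216 → l++
[3,11] min(3,20)*8=24 best=216 → l++
[4,11] min(9,20)*7=63 best=216 → l++
[5,11] min(7,20)*6=42 best=216 → l++
[6,11] min(5,20)*5=25 best=216 → l++
[7,11] min(6,20)*4=24 best=216 → l++
[8,11] min(3,20)*3=9 best=216 → l++
[9,11] min(9,20)*2=18 best=216 → l++
[10,11] min(17,20)*1=17 best=216 → l++

max area = 216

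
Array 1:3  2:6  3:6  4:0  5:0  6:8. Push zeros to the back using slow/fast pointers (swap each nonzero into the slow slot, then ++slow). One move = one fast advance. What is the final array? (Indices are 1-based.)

slow=1 fast=1: a[fast]=3≠0 swap→a[1]=3, slow++,fast++
slow=2 fast=2: a[fast]=6≠0 swap→a[2]=6, slow++,fast++
slow=3 fast=3: a[fast]=6≠0 swap→a[3]=6, slow++,fast++
slow=4 fast=4: a[fast]=0, fast++
slow=4 fast=5: a[fast]=0, fast++
slow=4 fast=6: a[fast]=8≠0 swap→a[4]=8, slow++,fast++

[3, 6, 6, 8, 0, 0]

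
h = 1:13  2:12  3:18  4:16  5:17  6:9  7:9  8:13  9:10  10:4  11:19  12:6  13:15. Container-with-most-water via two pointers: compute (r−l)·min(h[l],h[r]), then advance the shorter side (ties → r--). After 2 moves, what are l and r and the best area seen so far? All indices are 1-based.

l=3, r=13, best area=156

l=1 r=13: min(13,15)*12=156 best=156 *, l++
l=2 r=13: min(12,15)*11=132 best=156, l++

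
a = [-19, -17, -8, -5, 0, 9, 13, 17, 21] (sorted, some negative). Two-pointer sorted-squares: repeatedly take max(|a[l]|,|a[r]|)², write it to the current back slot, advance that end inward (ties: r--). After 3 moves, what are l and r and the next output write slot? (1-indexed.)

l=2, r=7, next write slot=6

[1,9] |-19|<=|21| out[9]=441 → r--
[1,8] |-19|>|17| out[8]=361 → l++
[2,8] |-17|<=|17| out[7]=289 → r--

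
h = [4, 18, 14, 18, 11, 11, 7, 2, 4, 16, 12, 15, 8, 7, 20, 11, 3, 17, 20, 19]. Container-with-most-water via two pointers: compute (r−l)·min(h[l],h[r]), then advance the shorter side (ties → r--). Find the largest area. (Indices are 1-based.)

l=1 r=20: min(4,19)*19=76 best=76 *, l++
l=2 r=20: min(18,19)*18=324 best=324 *, l++
l=3 r=20: min(14,19)*17=238 best=324, l++
l=4 r=20: min(18,19)*16=288 best=324, l++
l=5 r=20: min(11,19)*15=165 best=324, l++
l=6 r=20: min(11,19)*14=154 best=324, l++
l=7 r=20: min(7,19)*13=91 best=324, l++
l=8 r=20: min(2,19)*12=24 best=324, l++
l=9 r=20: min(4,19)*11=44 best=324, l++
l=10 r=20: min(16,19)*10=160 best=324, l++
l=11 r=20: min(12,19)*9=108 best=324, l++
l=12 r=20: min(15,19)*8=120 best=324, l++
l=13 r=20: min(8,19)*7=56 best=324, l++
l=14 r=20: min(7,19)*6=42 best=324, l++
l=15 r=20: min(20,19)*5=95 best=324, r--
l=15 r=19: min(20,20)*4=80 best=324, r--
l=15 r=18: min(20,17)*3=51 best=324, r--
l=15 r=17: min(20,3)*2=6 best=324, r--
l=15 r=16: min(20,11)*1=11 best=324, r--

max area = 324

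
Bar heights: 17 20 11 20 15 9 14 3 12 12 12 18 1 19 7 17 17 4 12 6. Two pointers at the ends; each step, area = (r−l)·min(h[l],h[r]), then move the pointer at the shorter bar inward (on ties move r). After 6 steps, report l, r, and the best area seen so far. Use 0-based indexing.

l=0, r=13, best area=272

l=0 r=19: min(17,6)*19=114 best=114 *, r--
l=0 r=18: min(17,12)*18=216 best=216 *, r--
l=0 r=17: min(17,4)*17=68 best=216, r--
l=0 r=16: min(17,17)*16=272 best=272 *, r--
l=0 r=15: min(17,17)*15=255 best=272, r--
l=0 r=14: min(17,7)*14=98 best=272, r--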